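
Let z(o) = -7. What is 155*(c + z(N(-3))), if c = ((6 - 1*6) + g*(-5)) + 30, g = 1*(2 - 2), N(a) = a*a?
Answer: 3565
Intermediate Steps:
N(a) = a**2
g = 0 (g = 1*0 = 0)
c = 30 (c = ((6 - 1*6) + 0*(-5)) + 30 = ((6 - 6) + 0) + 30 = (0 + 0) + 30 = 0 + 30 = 30)
155*(c + z(N(-3))) = 155*(30 - 7) = 155*23 = 3565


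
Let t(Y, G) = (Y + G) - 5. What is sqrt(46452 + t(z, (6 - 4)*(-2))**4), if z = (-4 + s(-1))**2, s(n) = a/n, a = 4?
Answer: sqrt(9197077) ≈ 3032.7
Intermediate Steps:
s(n) = 4/n
z = 64 (z = (-4 + 4/(-1))**2 = (-4 + 4*(-1))**2 = (-4 - 4)**2 = (-8)**2 = 64)
t(Y, G) = -5 + G + Y (t(Y, G) = (G + Y) - 5 = -5 + G + Y)
sqrt(46452 + t(z, (6 - 4)*(-2))**4) = sqrt(46452 + (-5 + (6 - 4)*(-2) + 64)**4) = sqrt(46452 + (-5 + 2*(-2) + 64)**4) = sqrt(46452 + (-5 - 4 + 64)**4) = sqrt(46452 + 55**4) = sqrt(46452 + 9150625) = sqrt(9197077)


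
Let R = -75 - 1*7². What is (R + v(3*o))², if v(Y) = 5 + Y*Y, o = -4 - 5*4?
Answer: 25654225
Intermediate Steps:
o = -24 (o = -4 - 1*20 = -4 - 20 = -24)
R = -124 (R = -75 - 1*49 = -75 - 49 = -124)
v(Y) = 5 + Y²
(R + v(3*o))² = (-124 + (5 + (3*(-24))²))² = (-124 + (5 + (-72)²))² = (-124 + (5 + 5184))² = (-124 + 5189)² = 5065² = 25654225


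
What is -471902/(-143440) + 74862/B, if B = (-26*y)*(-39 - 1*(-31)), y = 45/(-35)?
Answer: -128965341/466180 ≈ -276.64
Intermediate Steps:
y = -9/7 (y = 45*(-1/35) = -9/7 ≈ -1.2857)
B = -1872/7 (B = (-26*(-9/7))*(-39 - 1*(-31)) = 234*(-39 + 31)/7 = (234/7)*(-8) = -1872/7 ≈ -267.43)
-471902/(-143440) + 74862/B = -471902/(-143440) + 74862/(-1872/7) = -471902*(-1/143440) + 74862*(-7/1872) = 235951/71720 - 29113/104 = -128965341/466180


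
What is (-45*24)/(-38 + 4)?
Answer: 540/17 ≈ 31.765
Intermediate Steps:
(-45*24)/(-38 + 4) = -1080/(-34) = -1080*(-1/34) = 540/17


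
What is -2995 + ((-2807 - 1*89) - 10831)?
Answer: -16722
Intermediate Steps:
-2995 + ((-2807 - 1*89) - 10831) = -2995 + ((-2807 - 89) - 10831) = -2995 + (-2896 - 10831) = -2995 - 13727 = -16722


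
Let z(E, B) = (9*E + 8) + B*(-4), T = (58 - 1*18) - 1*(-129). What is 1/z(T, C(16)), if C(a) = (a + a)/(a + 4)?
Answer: 5/7613 ≈ 0.00065677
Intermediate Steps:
C(a) = 2*a/(4 + a) (C(a) = (2*a)/(4 + a) = 2*a/(4 + a))
T = 169 (T = (58 - 18) + 129 = 40 + 129 = 169)
z(E, B) = 8 - 4*B + 9*E (z(E, B) = (8 + 9*E) - 4*B = 8 - 4*B + 9*E)
1/z(T, C(16)) = 1/(8 - 8*16/(4 + 16) + 9*169) = 1/(8 - 8*16/20 + 1521) = 1/(8 - 4*8/5 + 1521) = 1/(8 - 32/5 + 1521) = 1/(7613/5) = 5/7613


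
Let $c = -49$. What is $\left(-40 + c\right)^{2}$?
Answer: $7921$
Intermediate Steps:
$\left(-40 + c\right)^{2} = \left(-40 - 49\right)^{2} = \left(-89\right)^{2} = 7921$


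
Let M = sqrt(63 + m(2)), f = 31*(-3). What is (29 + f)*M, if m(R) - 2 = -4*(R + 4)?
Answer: -64*sqrt(41) ≈ -409.80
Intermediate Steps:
f = -93
m(R) = -14 - 4*R (m(R) = 2 - 4*(R + 4) = 2 - 4*(4 + R) = 2 + (-16 - 4*R) = -14 - 4*R)
M = sqrt(41) (M = sqrt(63 + (-14 - 4*2)) = sqrt(63 + (-14 - 8)) = sqrt(63 - 22) = sqrt(41) ≈ 6.4031)
(29 + f)*M = (29 - 93)*sqrt(41) = -64*sqrt(41)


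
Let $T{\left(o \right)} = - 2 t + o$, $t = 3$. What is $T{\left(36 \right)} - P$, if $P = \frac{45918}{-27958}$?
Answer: $\frac{442329}{13979} \approx 31.642$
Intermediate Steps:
$P = - \frac{22959}{13979}$ ($P = 45918 \left(- \frac{1}{27958}\right) = - \frac{22959}{13979} \approx -1.6424$)
$T{\left(o \right)} = -6 + o$ ($T{\left(o \right)} = \left(-2\right) 3 + o = -6 + o$)
$T{\left(36 \right)} - P = \left(-6 + 36\right) - - \frac{22959}{13979} = 30 + \frac{22959}{13979} = \frac{442329}{13979}$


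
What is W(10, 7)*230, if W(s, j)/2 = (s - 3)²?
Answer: 22540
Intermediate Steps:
W(s, j) = 2*(-3 + s)² (W(s, j) = 2*(s - 3)² = 2*(-3 + s)²)
W(10, 7)*230 = (2*(-3 + 10)²)*230 = (2*7²)*230 = (2*49)*230 = 98*230 = 22540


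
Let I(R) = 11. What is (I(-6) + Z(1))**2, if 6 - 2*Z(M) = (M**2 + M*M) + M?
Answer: 625/4 ≈ 156.25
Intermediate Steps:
Z(M) = 3 - M**2 - M/2 (Z(M) = 3 - ((M**2 + M*M) + M)/2 = 3 - ((M**2 + M**2) + M)/2 = 3 - (2*M**2 + M)/2 = 3 - (M + 2*M**2)/2 = 3 + (-M**2 - M/2) = 3 - M**2 - M/2)
(I(-6) + Z(1))**2 = (11 + (3 - 1*1**2 - 1/2*1))**2 = (11 + (3 - 1*1 - 1/2))**2 = (11 + (3 - 1 - 1/2))**2 = (11 + 3/2)**2 = (25/2)**2 = 625/4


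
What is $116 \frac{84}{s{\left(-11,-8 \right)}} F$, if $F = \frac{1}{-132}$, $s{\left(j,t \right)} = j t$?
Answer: $- \frac{203}{242} \approx -0.83884$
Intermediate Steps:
$F = - \frac{1}{132} \approx -0.0075758$
$116 \frac{84}{s{\left(-11,-8 \right)}} F = 116 \frac{84}{\left(-11\right) \left(-8\right)} \left(- \frac{1}{132}\right) = 116 \cdot \frac{84}{88} \left(- \frac{1}{132}\right) = 116 \cdot 84 \cdot \frac{1}{88} \left(- \frac{1}{132}\right) = 116 \cdot \frac{21}{22} \left(- \frac{1}{132}\right) = \frac{1218}{11} \left(- \frac{1}{132}\right) = - \frac{203}{242}$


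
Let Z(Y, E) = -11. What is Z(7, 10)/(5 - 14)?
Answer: 11/9 ≈ 1.2222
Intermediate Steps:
Z(7, 10)/(5 - 14) = -11/(5 - 14) = -11/(-9) = -11*(-⅑) = 11/9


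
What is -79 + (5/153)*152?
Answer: -11327/153 ≈ -74.033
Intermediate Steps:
-79 + (5/153)*152 = -79 + 760/153 = -11327/153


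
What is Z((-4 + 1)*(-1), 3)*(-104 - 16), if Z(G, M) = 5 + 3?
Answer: -960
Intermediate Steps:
Z(G, M) = 8
Z((-4 + 1)*(-1), 3)*(-104 - 16) = 8*(-104 - 16) = 8*(-120) = -960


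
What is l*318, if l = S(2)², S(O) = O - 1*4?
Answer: 1272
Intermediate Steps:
S(O) = -4 + O (S(O) = O - 4 = -4 + O)
l = 4 (l = (-4 + 2)² = (-2)² = 4)
l*318 = 4*318 = 1272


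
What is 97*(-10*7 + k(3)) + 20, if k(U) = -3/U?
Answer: -6867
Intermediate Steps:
97*(-10*7 + k(3)) + 20 = 97*(-10*7 - 3/3) + 20 = 97*(-70 - 3*1/3) + 20 = 97*(-70 - 1) + 20 = 97*(-71) + 20 = -6887 + 20 = -6867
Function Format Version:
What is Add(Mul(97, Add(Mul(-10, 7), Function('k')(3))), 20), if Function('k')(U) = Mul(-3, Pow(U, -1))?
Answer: -6867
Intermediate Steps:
Add(Mul(97, Add(Mul(-10, 7), Function('k')(3))), 20) = Add(Mul(97, Add(Mul(-10, 7), Mul(-3, Pow(3, -1)))), 20) = Add(Mul(97, Add(-70, Mul(-3, Rational(1, 3)))), 20) = Add(Mul(97, Add(-70, -1)), 20) = Add(Mul(97, -71), 20) = Add(-6887, 20) = -6867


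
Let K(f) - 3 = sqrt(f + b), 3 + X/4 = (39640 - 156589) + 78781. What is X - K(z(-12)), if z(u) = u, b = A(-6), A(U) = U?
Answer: -152687 - 3*I*sqrt(2) ≈ -1.5269e+5 - 4.2426*I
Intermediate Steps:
b = -6
X = -152684 (X = -12 + 4*((39640 - 156589) + 78781) = -12 + 4*(-116949 + 78781) = -12 + 4*(-38168) = -12 - 152672 = -152684)
K(f) = 3 + sqrt(-6 + f) (K(f) = 3 + sqrt(f - 6) = 3 + sqrt(-6 + f))
X - K(z(-12)) = -152684 - (3 + sqrt(-6 - 12)) = -152684 - (3 + sqrt(-18)) = -152684 - (3 + 3*I*sqrt(2)) = -152684 + (-3 - 3*I*sqrt(2)) = -152687 - 3*I*sqrt(2)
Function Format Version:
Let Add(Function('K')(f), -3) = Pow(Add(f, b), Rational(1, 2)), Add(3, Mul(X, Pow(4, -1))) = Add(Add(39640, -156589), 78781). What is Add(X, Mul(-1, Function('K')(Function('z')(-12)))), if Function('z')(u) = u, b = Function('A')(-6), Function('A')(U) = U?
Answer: Add(-152687, Mul(-3, I, Pow(2, Rational(1, 2)))) ≈ Add(-1.5269e+5, Mul(-4.2426, I))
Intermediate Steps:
b = -6
X = -152684 (X = Add(-12, Mul(4, Add(Add(39640, -156589), 78781))) = Add(-12, Mul(4, Add(-116949, 78781))) = Add(-12, Mul(4, -38168)) = Add(-12, -152672) = -152684)
Function('K')(f) = Add(3, Pow(Add(-6, f), Rational(1, 2))) (Function('K')(f) = Add(3, Pow(Add(f, -6), Rational(1, 2))) = Add(3, Pow(Add(-6, f), Rational(1, 2))))
Add(X, Mul(-1, Function('K')(Function('z')(-12)))) = Add(-152684, Mul(-1, Add(3, Pow(Add(-6, -12), Rational(1, 2))))) = Add(-152684, Mul(-1, Add(3, Pow(-18, Rational(1, 2))))) = Add(-152684, Mul(-1, Add(3, Mul(3, I, Pow(2, Rational(1, 2)))))) = Add(-152684, Add(-3, Mul(-3, I, Pow(2, Rational(1, 2))))) = Add(-152687, Mul(-3, I, Pow(2, Rational(1, 2))))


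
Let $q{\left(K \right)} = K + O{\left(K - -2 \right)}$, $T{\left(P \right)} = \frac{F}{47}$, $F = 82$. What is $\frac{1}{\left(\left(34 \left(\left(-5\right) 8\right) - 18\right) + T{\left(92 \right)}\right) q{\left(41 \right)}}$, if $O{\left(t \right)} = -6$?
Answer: $- \frac{47}{2263940} \approx -2.076 \cdot 10^{-5}$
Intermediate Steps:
$T{\left(P \right)} = \frac{82}{47}$
$q{\left(K \right)} = -6 + K$ ($q{\left(K \right)} = K - 6 = -6 + K$)
$\frac{1}{\left(\left(34 \left(\left(-5\right) 8\right) - 18\right) + T{\left(92 \right)}\right) q{\left(41 \right)}} = \frac{1}{\left(\left(34 \left(\left(-5\right) 8\right) - 18\right) + \frac{82}{47}\right) \left(-6 + 41\right)} = \frac{1}{\left(\left(34 \left(-40\right) - 18\right) + \frac{82}{47}\right) 35} = \frac{1}{\left(-1360 - 18\right) + \frac{82}{47}} \cdot \frac{1}{35} = \frac{1}{-1378 + \frac{82}{47}} \cdot \frac{1}{35} = \frac{1}{- \frac{64684}{47}} \cdot \frac{1}{35} = \left(- \frac{47}{64684}\right) \frac{1}{35} = - \frac{47}{2263940}$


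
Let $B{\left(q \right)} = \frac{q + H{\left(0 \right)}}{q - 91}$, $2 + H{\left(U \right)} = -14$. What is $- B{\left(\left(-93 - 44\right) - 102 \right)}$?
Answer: $- \frac{17}{22} \approx -0.77273$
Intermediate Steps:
$H{\left(U \right)} = -16$ ($H{\left(U \right)} = -2 - 14 = -16$)
$B{\left(q \right)} = \frac{-16 + q}{-91 + q}$ ($B{\left(q \right)} = \frac{q - 16}{q - 91} = \frac{-16 + q}{-91 + q}$)
$- B{\left(\left(-93 - 44\right) - 102 \right)} = - \frac{-16 - 239}{-91 - 239} = - \frac{-255}{-330} = - \frac{\left(-1\right) \left(-255\right)}{330} = \left(-1\right) \frac{17}{22} = - \frac{17}{22}$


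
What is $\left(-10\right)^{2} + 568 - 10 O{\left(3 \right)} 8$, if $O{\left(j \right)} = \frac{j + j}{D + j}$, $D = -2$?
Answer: $-272540$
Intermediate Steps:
$O{\left(j \right)} = \frac{2 j}{-2 + j}$ ($O{\left(j \right)} = \frac{j + j}{-2 + j} = \frac{2 j}{-2 + j}$)
$\left(-10\right)^{2} + 568 - 10 O{\left(3 \right)} 8 = \left(-10\right)^{2} + 568 - 10 \cdot 2 \cdot 3 \frac{1}{-2 + 3} \cdot 8 = 100 + 568 - 10 \cdot 2 \cdot 3 \cdot 1^{-1} \cdot 8 = 100 + 568 - 10 \cdot 2 \cdot 3 \cdot 1 \cdot 8 = 100 + 568 \left(-10\right) 6 \cdot 8 = 100 + 568 \left(\left(-60\right) 8\right) = 100 + 568 \left(-480\right) = 100 - 272640 = -272540$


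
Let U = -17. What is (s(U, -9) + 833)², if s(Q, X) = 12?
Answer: 714025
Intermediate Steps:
(s(U, -9) + 833)² = (12 + 833)² = 845² = 714025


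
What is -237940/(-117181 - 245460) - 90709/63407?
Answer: -17807740889/22993977887 ≈ -0.77445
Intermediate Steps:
-237940/(-117181 - 245460) - 90709/63407 = -237940/(-362641) - 90709*1/63407 = -237940*(-1/362641) - 90709/63407 = 237940/362641 - 90709/63407 = -17807740889/22993977887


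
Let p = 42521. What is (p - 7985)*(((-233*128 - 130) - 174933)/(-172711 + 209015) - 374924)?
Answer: -58760611445211/4538 ≈ -1.2949e+10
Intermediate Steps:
(p - 7985)*(((-233*128 - 130) - 174933)/(-172711 + 209015) - 374924) = (42521 - 7985)*(((-233*128 - 130) - 174933)/(-172711 + 209015) - 374924) = 34536*(((-29824 - 130) - 174933)/36304 - 374924) = 34536*((-29954 - 174933)*(1/36304) - 374924) = 34536*(-204887*1/36304 - 374924) = 34536*(-204887/36304 - 374924) = 34536*(-13611445783/36304) = -58760611445211/4538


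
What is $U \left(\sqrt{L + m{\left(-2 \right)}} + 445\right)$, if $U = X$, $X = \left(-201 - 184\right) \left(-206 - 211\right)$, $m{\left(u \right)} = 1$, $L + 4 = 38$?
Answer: $71442525 + 160545 \sqrt{35} \approx 7.2392 \cdot 10^{7}$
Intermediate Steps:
$L = 34$ ($L = -4 + 38 = 34$)
$X = 160545$ ($X = \left(-385\right) \left(-417\right) = 160545$)
$U = 160545$
$U \left(\sqrt{L + m{\left(-2 \right)}} + 445\right) = 160545 \left(\sqrt{34 + 1} + 445\right) = 160545 \left(\sqrt{35} + 445\right) = 160545 \left(445 + \sqrt{35}\right) = 71442525 + 160545 \sqrt{35}$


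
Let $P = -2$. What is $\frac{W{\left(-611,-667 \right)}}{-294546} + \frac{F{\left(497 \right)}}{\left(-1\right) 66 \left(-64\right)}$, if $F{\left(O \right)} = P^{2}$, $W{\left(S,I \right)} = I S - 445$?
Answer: $- \frac{3409481}{2468576} \approx -1.3812$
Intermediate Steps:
$W{\left(S,I \right)} = -445 + I S$
$F{\left(O \right)} = 4$ ($F{\left(O \right)} = \left(-2\right)^{2} = 4$)
$\frac{W{\left(-611,-667 \right)}}{-294546} + \frac{F{\left(497 \right)}}{\left(-1\right) 66 \left(-64\right)} = \frac{-445 - -407537}{-294546} + \frac{4}{\left(-1\right) 66 \left(-64\right)} = \left(-445 + 407537\right) \left(- \frac{1}{294546}\right) + \frac{4}{\left(-66\right) \left(-64\right)} = 407092 \left(- \frac{1}{294546}\right) + \frac{4}{4224} = - \frac{29078}{21039} + 4 \cdot \frac{1}{4224} = - \frac{29078}{21039} + \frac{1}{1056} = - \frac{3409481}{2468576}$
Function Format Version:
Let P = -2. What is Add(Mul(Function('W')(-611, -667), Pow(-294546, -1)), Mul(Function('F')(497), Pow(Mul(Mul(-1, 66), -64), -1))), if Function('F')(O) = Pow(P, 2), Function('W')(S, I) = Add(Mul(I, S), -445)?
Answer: Rational(-3409481, 2468576) ≈ -1.3812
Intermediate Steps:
Function('W')(S, I) = Add(-445, Mul(I, S))
Function('F')(O) = 4 (Function('F')(O) = Pow(-2, 2) = 4)
Add(Mul(Function('W')(-611, -667), Pow(-294546, -1)), Mul(Function('F')(497), Pow(Mul(Mul(-1, 66), -64), -1))) = Add(Mul(Add(-445, Mul(-667, -611)), Pow(-294546, -1)), Mul(4, Pow(Mul(Mul(-1, 66), -64), -1))) = Add(Mul(Add(-445, 407537), Rational(-1, 294546)), Mul(4, Pow(Mul(-66, -64), -1))) = Add(Mul(407092, Rational(-1, 294546)), Mul(4, Pow(4224, -1))) = Add(Rational(-29078, 21039), Mul(4, Rational(1, 4224))) = Add(Rational(-29078, 21039), Rational(1, 1056)) = Rational(-3409481, 2468576)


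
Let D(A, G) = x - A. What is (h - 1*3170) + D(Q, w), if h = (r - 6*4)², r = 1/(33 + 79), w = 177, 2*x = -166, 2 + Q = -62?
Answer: -32782847/12544 ≈ -2613.4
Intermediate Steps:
Q = -64 (Q = -2 - 62 = -64)
x = -83 (x = (½)*(-166) = -83)
r = 1/112 ≈ 0.0089286
D(A, G) = -83 - A
h = 7219969/12544 (h = (1/112 - 6*4)² = (1/112 - 24)² = (-2687/112)² = 7219969/12544 ≈ 575.57)
(h - 1*3170) + D(Q, w) = (7219969/12544 - 1*3170) + (-83 - 1*(-64)) = (7219969/12544 - 3170) + (-83 + 64) = -32544511/12544 - 19 = -32782847/12544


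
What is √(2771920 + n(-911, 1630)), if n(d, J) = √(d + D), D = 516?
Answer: √(2771920 + I*√395) ≈ 1664.9 + 0.006*I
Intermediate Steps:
n(d, J) = √(516 + d) (n(d, J) = √(d + 516) = √(516 + d))
√(2771920 + n(-911, 1630)) = √(2771920 + √(516 - 911)) = √(2771920 + √(-395)) = √(2771920 + I*√395)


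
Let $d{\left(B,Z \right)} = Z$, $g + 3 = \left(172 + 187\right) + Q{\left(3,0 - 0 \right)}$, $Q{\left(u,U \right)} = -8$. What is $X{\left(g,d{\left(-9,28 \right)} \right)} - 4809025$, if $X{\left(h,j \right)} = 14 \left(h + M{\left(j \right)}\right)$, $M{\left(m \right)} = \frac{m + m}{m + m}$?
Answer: $-4804139$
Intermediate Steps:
$M{\left(m \right)} = 1$ ($M{\left(m \right)} = \frac{2 m}{2 m} = 2 m \frac{1}{2 m} = 1$)
$g = 348$ ($g = -3 + \left(\left(172 + 187\right) - 8\right) = -3 + \left(359 - 8\right) = -3 + 351 = 348$)
$X{\left(h,j \right)} = 14 + 14 h$ ($X{\left(h,j \right)} = 14 \left(h + 1\right) = 14 \left(1 + h\right) = 14 + 14 h$)
$X{\left(g,d{\left(-9,28 \right)} \right)} - 4809025 = \left(14 + 14 \cdot 348\right) - 4809025 = \left(14 + 4872\right) - 4809025 = 4886 - 4809025 = -4804139$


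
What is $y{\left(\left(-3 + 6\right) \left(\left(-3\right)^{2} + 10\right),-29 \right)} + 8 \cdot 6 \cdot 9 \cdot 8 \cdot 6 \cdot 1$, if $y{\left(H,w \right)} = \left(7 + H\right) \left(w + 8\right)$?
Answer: $19392$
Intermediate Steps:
$y{\left(H,w \right)} = \left(7 + H\right) \left(8 + w\right)$
$y{\left(\left(-3 + 6\right) \left(\left(-3\right)^{2} + 10\right),-29 \right)} + 8 \cdot 6 \cdot 9 \cdot 8 \cdot 6 \cdot 1 = \left(56 + 7 \left(-29\right) + 8 \left(-3 + 6\right) \left(\left(-3\right)^{2} + 10\right) + \left(-3 + 6\right) \left(\left(-3\right)^{2} + 10\right) \left(-29\right)\right) + 8 \cdot 6 \cdot 9 \cdot 8 \cdot 6 \cdot 1 = \left(56 - 203 + 8 \cdot 3 \left(9 + 10\right) + 3 \left(9 + 10\right) \left(-29\right)\right) + 48 \cdot 9 \cdot 48 \cdot 1 = \left(56 - 203 + 8 \cdot 3 \cdot 19 + 3 \cdot 19 \left(-29\right)\right) + 432 \cdot 48 = \left(56 - 203 + 8 \cdot 57 + 57 \left(-29\right)\right) + 20736 = \left(56 - 203 + 456 - 1653\right) + 20736 = -1344 + 20736 = 19392$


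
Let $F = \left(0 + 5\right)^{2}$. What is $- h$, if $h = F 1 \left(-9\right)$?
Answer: $225$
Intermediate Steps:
$F = 25$ ($F = 5^{2} = 25$)
$h = -225$ ($h = 25 \cdot 1 \left(-9\right) = 25 \left(-9\right) = -225$)
$- h = \left(-1\right) \left(-225\right) = 225$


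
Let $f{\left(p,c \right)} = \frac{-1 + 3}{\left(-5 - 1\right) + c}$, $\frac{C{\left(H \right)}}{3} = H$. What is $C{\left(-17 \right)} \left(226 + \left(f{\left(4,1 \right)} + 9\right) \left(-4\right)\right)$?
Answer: $- \frac{48858}{5} \approx -9771.6$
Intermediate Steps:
$C{\left(H \right)} = 3 H$
$f{\left(p,c \right)} = \frac{2}{-6 + c}$
$C{\left(-17 \right)} \left(226 + \left(f{\left(4,1 \right)} + 9\right) \left(-4\right)\right) = 3 \left(-17\right) \left(226 + \left(\frac{2}{-6 + 1} + 9\right) \left(-4\right)\right) = - 51 \left(226 + \left(\frac{2}{-5} + 9\right) \left(-4\right)\right) = - 51 \left(226 + \left(2 \left(- \frac{1}{5}\right) + 9\right) \left(-4\right)\right) = - 51 \left(226 + \left(- \frac{2}{5} + 9\right) \left(-4\right)\right) = - 51 \left(226 + \frac{43}{5} \left(-4\right)\right) = - 51 \left(226 - \frac{172}{5}\right) = \left(-51\right) \frac{958}{5} = - \frac{48858}{5}$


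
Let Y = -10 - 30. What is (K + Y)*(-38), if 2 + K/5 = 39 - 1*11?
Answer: -3420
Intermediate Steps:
Y = -40
K = 130 (K = -10 + 5*(39 - 1*11) = -10 + 5*(39 - 11) = -10 + 5*28 = -10 + 140 = 130)
(K + Y)*(-38) = (130 - 40)*(-38) = 90*(-38) = -3420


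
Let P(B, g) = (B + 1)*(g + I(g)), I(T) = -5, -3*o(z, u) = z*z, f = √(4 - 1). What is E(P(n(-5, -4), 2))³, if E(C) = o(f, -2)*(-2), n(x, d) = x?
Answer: 8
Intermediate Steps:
f = √3 ≈ 1.7320
o(z, u) = -z²/3 (o(z, u) = -z*z/3 = -z²/3)
P(B, g) = (1 + B)*(-5 + g) (P(B, g) = (B + 1)*(g - 5) = (1 + B)*(-5 + g))
E(C) = 2 (E(C) = -(√3)²/3*(-2) = -⅓*3*(-2) = -1*(-2) = 2)
E(P(n(-5, -4), 2))³ = 2³ = 8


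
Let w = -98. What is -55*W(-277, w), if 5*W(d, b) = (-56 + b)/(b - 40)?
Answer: -847/69 ≈ -12.275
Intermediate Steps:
W(d, b) = (-56 + b)/(5*(-40 + b)) (W(d, b) = ((-56 + b)/(b - 40))/5 = ((-56 + b)/(-40 + b))/5 = (-56 + b)/(5*(-40 + b)))
-55*W(-277, w) = -11*(-56 - 98)/(-40 - 98) = -11*(-154)/(-138) = -11*(-1)*(-154)/138 = -55*77/345 = -847/69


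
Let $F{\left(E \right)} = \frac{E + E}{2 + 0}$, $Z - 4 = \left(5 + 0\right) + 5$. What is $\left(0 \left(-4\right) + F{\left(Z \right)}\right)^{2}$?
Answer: $196$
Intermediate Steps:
$Z = 14$ ($Z = 4 + \left(\left(5 + 0\right) + 5\right) = 4 + \left(5 + 5\right) = 4 + 10 = 14$)
$F{\left(E \right)} = E$ ($F{\left(E \right)} = \frac{2 E}{2} = 2 E \frac{1}{2} = E$)
$\left(0 \left(-4\right) + F{\left(Z \right)}\right)^{2} = \left(0 \left(-4\right) + 14\right)^{2} = \left(0 + 14\right)^{2} = 14^{2} = 196$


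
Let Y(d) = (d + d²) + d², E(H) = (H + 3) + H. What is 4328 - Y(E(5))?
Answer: 3977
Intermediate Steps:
E(H) = 3 + 2*H (E(H) = (3 + H) + H = 3 + 2*H)
Y(d) = d + 2*d²
4328 - Y(E(5)) = 4328 - (3 + 2*5)*(1 + 2*(3 + 2*5)) = 4328 - (3 + 10)*(1 + 2*(3 + 10)) = 4328 - 13*(1 + 2*13) = 4328 - 13*(1 + 26) = 4328 - 13*27 = 4328 - 1*351 = 4328 - 351 = 3977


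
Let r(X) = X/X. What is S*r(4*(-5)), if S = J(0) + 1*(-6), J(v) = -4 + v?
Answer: -10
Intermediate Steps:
r(X) = 1
S = -10 (S = (-4 + 0) + 1*(-6) = -4 - 6 = -10)
S*r(4*(-5)) = -10*1 = -10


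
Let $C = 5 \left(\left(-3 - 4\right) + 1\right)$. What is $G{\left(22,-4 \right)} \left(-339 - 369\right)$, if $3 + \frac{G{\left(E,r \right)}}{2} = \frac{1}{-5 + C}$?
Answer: $\frac{150096}{35} \approx 4288.5$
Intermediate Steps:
$C = -30$ ($C = 5 \left(-7 + 1\right) = 5 \left(-6\right) = -30$)
$G{\left(E,r \right)} = - \frac{212}{35}$ ($G{\left(E,r \right)} = -6 + \frac{2}{-5 - 30} = -6 + \frac{2}{-35} = -6 + 2 \left(- \frac{1}{35}\right) = -6 - \frac{2}{35} = - \frac{212}{35}$)
$G{\left(22,-4 \right)} \left(-339 - 369\right) = - \frac{212 \left(-339 - 369\right)}{35} = \left(- \frac{212}{35}\right) \left(-708\right) = \frac{150096}{35}$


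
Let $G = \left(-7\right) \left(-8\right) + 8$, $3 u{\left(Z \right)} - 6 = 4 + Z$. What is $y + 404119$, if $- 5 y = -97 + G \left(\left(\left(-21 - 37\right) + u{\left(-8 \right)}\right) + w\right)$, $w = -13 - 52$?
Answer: $\frac{6085564}{15} \approx 4.057 \cdot 10^{5}$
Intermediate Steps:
$w = -65$ ($w = -13 - 52 = -65$)
$u{\left(Z \right)} = \frac{10}{3} + \frac{Z}{3}$ ($u{\left(Z \right)} = 2 + \frac{4 + Z}{3} = 2 + \left(\frac{4}{3} + \frac{Z}{3}\right) = \frac{10}{3} + \frac{Z}{3}$)
$G = 64$ ($G = 56 + 8 = 64$)
$y = \frac{23779}{15}$ ($y = - \frac{-97 + 64 \left(\left(\left(-21 - 37\right) + \left(\frac{10}{3} + \frac{1}{3} \left(-8\right)\right)\right) - 65\right)}{5} = - \frac{-97 + 64 \left(\left(-58 + \left(\frac{10}{3} - \frac{8}{3}\right)\right) - 65\right)}{5} = - \frac{-97 + 64 \left(\left(-58 + \frac{2}{3}\right) - 65\right)}{5} = - \frac{-97 + 64 \left(- \frac{172}{3} - 65\right)}{5} = - \frac{-97 + 64 \left(- \frac{367}{3}\right)}{5} = - \frac{-97 - \frac{23488}{3}}{5} = \left(- \frac{1}{5}\right) \left(- \frac{23779}{3}\right) = \frac{23779}{15} \approx 1585.3$)
$y + 404119 = \frac{23779}{15} + 404119 = \frac{6085564}{15}$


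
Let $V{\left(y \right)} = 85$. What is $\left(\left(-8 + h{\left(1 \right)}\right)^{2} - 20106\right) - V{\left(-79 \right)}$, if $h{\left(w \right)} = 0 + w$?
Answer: $-20142$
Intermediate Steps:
$h{\left(w \right)} = w$
$\left(\left(-8 + h{\left(1 \right)}\right)^{2} - 20106\right) - V{\left(-79 \right)} = \left(\left(-8 + 1\right)^{2} - 20106\right) - 85 = \left(\left(-7\right)^{2} - 20106\right) - 85 = \left(49 - 20106\right) - 85 = -20057 - 85 = -20142$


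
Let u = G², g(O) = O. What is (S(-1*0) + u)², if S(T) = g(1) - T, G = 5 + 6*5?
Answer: 1503076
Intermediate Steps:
G = 35 (G = 5 + 30 = 35)
u = 1225 (u = 35² = 1225)
S(T) = 1 - T
(S(-1*0) + u)² = ((1 - (-1)*0) + 1225)² = ((1 - 1*0) + 1225)² = ((1 + 0) + 1225)² = (1 + 1225)² = 1226² = 1503076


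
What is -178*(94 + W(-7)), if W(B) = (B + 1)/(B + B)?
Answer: -117658/7 ≈ -16808.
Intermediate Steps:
W(B) = (1 + B)/(2*B) (W(B) = (1 + B)/((2*B)) = (1 + B)*(1/(2*B)) = (1 + B)/(2*B))
-178*(94 + W(-7)) = -178*(94 + (½)*(1 - 7)/(-7)) = -178*(94 + (½)*(-⅐)*(-6)) = -178*(94 + 3/7) = -178*661/7 = -117658/7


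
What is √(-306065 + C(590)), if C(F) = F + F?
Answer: I*√304885 ≈ 552.16*I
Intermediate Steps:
C(F) = 2*F
√(-306065 + C(590)) = √(-306065 + 2*590) = √(-306065 + 1180) = √(-304885) = I*√304885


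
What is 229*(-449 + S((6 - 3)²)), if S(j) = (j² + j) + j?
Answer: -80150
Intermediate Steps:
S(j) = j² + 2*j (S(j) = (j + j²) + j = j² + 2*j)
229*(-449 + S((6 - 3)²)) = 229*(-449 + (6 - 3)²*(2 + (6 - 3)²)) = 229*(-449 + 3²*(2 + 3²)) = 229*(-449 + 9*(2 + 9)) = 229*(-449 + 9*11) = 229*(-449 + 99) = 229*(-350) = -80150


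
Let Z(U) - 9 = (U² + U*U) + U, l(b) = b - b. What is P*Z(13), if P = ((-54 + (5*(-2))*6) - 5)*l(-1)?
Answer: 0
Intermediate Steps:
l(b) = 0
Z(U) = 9 + U + 2*U² (Z(U) = 9 + ((U² + U*U) + U) = 9 + ((U² + U²) + U) = 9 + (2*U² + U) = 9 + (U + 2*U²) = 9 + U + 2*U²)
P = 0 (P = ((-54 + (5*(-2))*6) - 5)*0 = ((-54 - 10*6) - 5)*0 = ((-54 - 60) - 5)*0 = (-114 - 5)*0 = -119*0 = 0)
P*Z(13) = 0*(9 + 13 + 2*13²) = 0*(9 + 13 + 2*169) = 0*(9 + 13 + 338) = 0*360 = 0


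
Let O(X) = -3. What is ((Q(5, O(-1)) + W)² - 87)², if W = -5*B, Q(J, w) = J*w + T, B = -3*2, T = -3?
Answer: 3249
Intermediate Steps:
B = -6
Q(J, w) = -3 + J*w (Q(J, w) = J*w - 3 = -3 + J*w)
W = 30 (W = -5*(-6) = 30)
((Q(5, O(-1)) + W)² - 87)² = (((-3 + 5*(-3)) + 30)² - 87)² = (((-3 - 15) + 30)² - 87)² = ((-18 + 30)² - 87)² = (12² - 87)² = (144 - 87)² = 57² = 3249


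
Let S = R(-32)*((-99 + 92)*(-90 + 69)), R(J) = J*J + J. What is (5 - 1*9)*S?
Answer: -583296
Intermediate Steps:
R(J) = J + J² (R(J) = J² + J = J + J²)
S = 145824 (S = (-32*(1 - 32))*((-99 + 92)*(-90 + 69)) = (-32*(-31))*(-7*(-21)) = 992*147 = 145824)
(5 - 1*9)*S = (5 - 1*9)*145824 = (5 - 9)*145824 = -4*145824 = -583296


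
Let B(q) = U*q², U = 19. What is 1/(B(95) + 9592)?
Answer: 1/181067 ≈ 5.5228e-6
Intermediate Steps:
B(q) = 19*q²
1/(B(95) + 9592) = 1/(19*95² + 9592) = 1/(19*9025 + 9592) = 1/(171475 + 9592) = 1/181067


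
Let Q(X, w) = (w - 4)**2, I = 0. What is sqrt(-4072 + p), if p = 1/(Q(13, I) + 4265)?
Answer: I*sqrt(74627380911)/4281 ≈ 63.812*I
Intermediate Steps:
Q(X, w) = (-4 + w)**2
p = 1/4281 (p = 1/((-4 + 0)**2 + 4265) = 1/((-4)**2 + 4265) = 1/(16 + 4265) = 1/4281 ≈ 0.00023359)
sqrt(-4072 + p) = sqrt(-4072 + 1/4281) = sqrt(-17432231/4281) = I*sqrt(74627380911)/4281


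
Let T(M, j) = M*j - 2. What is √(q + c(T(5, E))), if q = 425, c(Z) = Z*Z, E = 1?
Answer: √434 ≈ 20.833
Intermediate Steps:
T(M, j) = -2 + M*j
c(Z) = Z²
√(q + c(T(5, E))) = √(425 + (-2 + 5*1)²) = √(425 + (-2 + 5)²) = √(425 + 3²) = √(425 + 9) = √434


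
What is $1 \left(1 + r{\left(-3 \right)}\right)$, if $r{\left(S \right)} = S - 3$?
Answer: $-5$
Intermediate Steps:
$r{\left(S \right)} = -3 + S$
$1 \left(1 + r{\left(-3 \right)}\right) = 1 \left(1 - 6\right) = 1 \left(-5\right) = -5$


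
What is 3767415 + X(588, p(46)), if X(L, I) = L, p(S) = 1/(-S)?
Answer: 3768003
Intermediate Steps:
p(S) = -1/S
3767415 + X(588, p(46)) = 3767415 + 588 = 3768003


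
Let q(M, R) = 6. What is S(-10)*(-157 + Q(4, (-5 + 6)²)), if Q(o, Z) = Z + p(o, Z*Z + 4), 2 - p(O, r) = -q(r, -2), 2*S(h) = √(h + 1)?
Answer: -222*I ≈ -222.0*I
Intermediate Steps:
S(h) = √(1 + h)/2 (S(h) = √(h + 1)/2 = √(1 + h)/2)
p(O, r) = 8 (p(O, r) = 2 - (-1)*6 = 2 - 1*(-6) = 2 + 6 = 8)
Q(o, Z) = 8 + Z (Q(o, Z) = Z + 8 = 8 + Z)
S(-10)*(-157 + Q(4, (-5 + 6)²)) = (√(1 - 10)/2)*(-157 + (8 + (-5 + 6)²)) = (√(-9)/2)*(-157 + (8 + 1²)) = ((3*I)/2)*(-157 + (8 + 1)) = (3*I/2)*(-157 + 9) = (3*I/2)*(-148) = -222*I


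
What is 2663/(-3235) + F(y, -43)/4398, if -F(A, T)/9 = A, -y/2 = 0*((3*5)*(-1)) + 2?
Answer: -1932569/2371255 ≈ -0.81500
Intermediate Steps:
y = -4 (y = -2*(0*((3*5)*(-1)) + 2) = -2*(0*(15*(-1)) + 2) = -2*(0*(-15) + 2) = -2*(0 + 2) = -2*2 = -4)
F(A, T) = -9*A
2663/(-3235) + F(y, -43)/4398 = 2663/(-3235) - 9*(-4)/4398 = 2663*(-1/3235) + 36*(1/4398) = -2663/3235 + 6/733 = -1932569/2371255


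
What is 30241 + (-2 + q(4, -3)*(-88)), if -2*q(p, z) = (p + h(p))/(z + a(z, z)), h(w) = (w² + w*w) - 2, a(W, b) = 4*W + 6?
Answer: 270655/9 ≈ 30073.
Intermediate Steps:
a(W, b) = 6 + 4*W
h(w) = -2 + 2*w² (h(w) = (w² + w²) - 2 = 2*w² - 2 = -2 + 2*w²)
q(p, z) = -(-2 + p + 2*p²)/(2*(6 + 5*z)) (q(p, z) = -(p + (-2 + 2*p²))/(2*(z + (6 + 4*z))) = -(-2 + p + 2*p²)/(2*(6 + 5*z)))
30241 + (-2 + q(4, -3)*(-88)) = 30241 + (-2 + ((2 - 1*4 - 2*4²)/(2*(6 + 5*(-3))))*(-88)) = 30241 + (-2 + ((2 - 4 - 2*16)/(2*(6 - 15)))*(-88)) = 30241 + (-2 + ((½)*(2 - 4 - 32)/(-9))*(-88)) = 30241 + (-2 + ((½)*(-⅑)*(-34))*(-88)) = 30241 + (-2 + (17/9)*(-88)) = 30241 + (-2 - 1496/9) = 30241 - 1514/9 = 270655/9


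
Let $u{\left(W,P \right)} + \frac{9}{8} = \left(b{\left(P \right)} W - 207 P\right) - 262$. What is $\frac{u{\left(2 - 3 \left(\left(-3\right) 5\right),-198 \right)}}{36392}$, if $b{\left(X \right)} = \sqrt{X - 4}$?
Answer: $\frac{325783}{291136} + \frac{47 i \sqrt{202}}{36392} \approx 1.119 + 0.018356 i$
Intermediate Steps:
$b{\left(X \right)} = \sqrt{-4 + X}$
$u{\left(W,P \right)} = - \frac{2105}{8} - 207 P + W \sqrt{-4 + P}$ ($u{\left(W,P \right)} = - \frac{9}{8} - \left(262 + 207 P - \sqrt{-4 + P} W\right) = - \frac{9}{8} - \left(262 + 207 P - W \sqrt{-4 + P}\right) = - \frac{2105}{8} - 207 P + W \sqrt{-4 + P}$)
$\frac{u{\left(2 - 3 \left(\left(-3\right) 5\right),-198 \right)}}{36392} = \frac{- \frac{2105}{8} - -40986 + \left(2 - 3 \left(\left(-3\right) 5\right)\right) \sqrt{-4 - 198}}{36392} = \left(- \frac{2105}{8} + 40986 + \left(2 - -45\right) \sqrt{-202}\right) \frac{1}{36392} = \left(- \frac{2105}{8} + 40986 + \left(2 + 45\right) i \sqrt{202}\right) \frac{1}{36392} = \left(- \frac{2105}{8} + 40986 + 47 i \sqrt{202}\right) \frac{1}{36392} = \left(\frac{325783}{8} + 47 i \sqrt{202}\right) \frac{1}{36392} = \frac{325783}{291136} + \frac{47 i \sqrt{202}}{36392}$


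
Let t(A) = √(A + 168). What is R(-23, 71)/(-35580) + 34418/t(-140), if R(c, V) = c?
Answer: 23/35580 + 17209*√7/7 ≈ 6504.4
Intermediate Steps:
t(A) = √(168 + A)
R(-23, 71)/(-35580) + 34418/t(-140) = -23/(-35580) + 34418/(√(168 - 140)) = -23*(-1/35580) + 34418/(√28) = 23/35580 + 34418/((2*√7)) = 23/35580 + 34418*(√7/14) = 23/35580 + 17209*√7/7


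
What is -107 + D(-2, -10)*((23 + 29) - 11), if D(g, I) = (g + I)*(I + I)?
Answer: 9733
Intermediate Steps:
D(g, I) = 2*I*(I + g) (D(g, I) = (I + g)*(2*I) = 2*I*(I + g))
-107 + D(-2, -10)*((23 + 29) - 11) = -107 + (2*(-10)*(-10 - 2))*((23 + 29) - 11) = -107 + (2*(-10)*(-12))*(52 - 11) = -107 + 240*41 = -107 + 9840 = 9733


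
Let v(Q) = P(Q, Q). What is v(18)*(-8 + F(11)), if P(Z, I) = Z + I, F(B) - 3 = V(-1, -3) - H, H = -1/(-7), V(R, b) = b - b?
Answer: -1296/7 ≈ -185.14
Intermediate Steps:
V(R, b) = 0
H = ⅐ (H = -1*(-⅐) = ⅐ ≈ 0.14286)
F(B) = 20/7 (F(B) = 3 + (0 - 1*⅐) = 3 + (0 - ⅐) = 3 - ⅐ = 20/7)
P(Z, I) = I + Z
v(Q) = 2*Q (v(Q) = Q + Q = 2*Q)
v(18)*(-8 + F(11)) = (2*18)*(-8 + 20/7) = 36*(-36/7) = -1296/7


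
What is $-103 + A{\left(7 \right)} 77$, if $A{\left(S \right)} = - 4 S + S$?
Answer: $-1720$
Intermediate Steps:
$A{\left(S \right)} = - 3 S$
$-103 + A{\left(7 \right)} 77 = -103 + \left(-3\right) 7 \cdot 77 = -103 - 1617 = -1720$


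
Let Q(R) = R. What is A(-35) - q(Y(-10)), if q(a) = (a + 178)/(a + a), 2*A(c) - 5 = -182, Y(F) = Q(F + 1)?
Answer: -712/9 ≈ -79.111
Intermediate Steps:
Y(F) = 1 + F (Y(F) = F + 1 = 1 + F)
A(c) = -177/2 (A(c) = 5/2 + (½)*(-182) = 5/2 - 91 = -177/2)
q(a) = (178 + a)/(2*a) (q(a) = (178 + a)/((2*a)) = (178 + a)*(1/(2*a)) = (178 + a)/(2*a))
A(-35) - q(Y(-10)) = -177/2 - (178 + (1 - 10))/(2*(1 - 10)) = -177/2 - (178 - 9)/(2*(-9)) = -177/2 - (-1)*169/(2*9) = -177/2 - 1*(-169/18) = -177/2 + 169/18 = -712/9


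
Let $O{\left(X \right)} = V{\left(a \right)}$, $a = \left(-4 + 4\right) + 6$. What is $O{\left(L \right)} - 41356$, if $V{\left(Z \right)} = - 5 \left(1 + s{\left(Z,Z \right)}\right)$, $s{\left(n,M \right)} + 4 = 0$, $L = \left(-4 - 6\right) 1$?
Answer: $-41341$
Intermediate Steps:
$L = -10$ ($L = \left(-10\right) 1 = -10$)
$s{\left(n,M \right)} = -4$ ($s{\left(n,M \right)} = -4 + 0 = -4$)
$a = 6$ ($a = 0 + 6 = 6$)
$V{\left(Z \right)} = 15$ ($V{\left(Z \right)} = - 5 \left(1 - 4\right) = \left(-5\right) \left(-3\right) = 15$)
$O{\left(X \right)} = 15$
$O{\left(L \right)} - 41356 = 15 - 41356 = -41341$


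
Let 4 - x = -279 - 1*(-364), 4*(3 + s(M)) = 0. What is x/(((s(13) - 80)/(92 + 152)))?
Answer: 19764/83 ≈ 238.12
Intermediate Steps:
s(M) = -3 (s(M) = -3 + (¼)*0 = -3 + 0 = -3)
x = -81 (x = 4 - (-279 - 1*(-364)) = 4 - (-279 + 364) = 4 - 1*85 = 4 - 85 = -81)
x/(((s(13) - 80)/(92 + 152))) = -81*(92 + 152)/(-3 - 80) = -81/((-83/244)) = -81/((-83*1/244)) = -81/(-83/244) = -81*(-244/83) = 19764/83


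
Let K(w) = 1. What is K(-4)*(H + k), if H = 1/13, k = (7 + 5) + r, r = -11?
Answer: 14/13 ≈ 1.0769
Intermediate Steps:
k = 1 (k = (7 + 5) - 11 = 12 - 11 = 1)
H = 1/13 ≈ 0.076923
K(-4)*(H + k) = 1*(1/13 + 1) = 1*(14/13) = 14/13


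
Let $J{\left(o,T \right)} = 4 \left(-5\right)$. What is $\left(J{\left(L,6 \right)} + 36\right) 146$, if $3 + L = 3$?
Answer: $2336$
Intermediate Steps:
$L = 0$ ($L = -3 + 3 = 0$)
$J{\left(o,T \right)} = -20$
$\left(J{\left(L,6 \right)} + 36\right) 146 = \left(-20 + 36\right) 146 = 16 \cdot 146 = 2336$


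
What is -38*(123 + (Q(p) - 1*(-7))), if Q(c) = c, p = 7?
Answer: -5206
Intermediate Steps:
-38*(123 + (Q(p) - 1*(-7))) = -38*(123 + (7 - 1*(-7))) = -38*(123 + (7 + 7)) = -38*(123 + 14) = -38*137 = -5206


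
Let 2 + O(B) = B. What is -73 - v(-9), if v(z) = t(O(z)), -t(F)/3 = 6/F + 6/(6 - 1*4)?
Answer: -722/11 ≈ -65.636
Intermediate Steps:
O(B) = -2 + B
t(F) = -9 - 18/F (t(F) = -3*(6/F + 6/(6 - 1*4)) = -3*(6/F + 6/(6 - 4)) = -3*(6/F + 6/2) = -3*(6/F + 6*(½)) = -3*(6/F + 3) = -3*(3 + 6/F) = -9 - 18/F)
v(z) = -9 - 18/(-2 + z)
-73 - v(-9) = -73 - (-9)*(-9)/(-2 - 9) = -73 - (-9)*(-9)/(-11) = -73 - (-9)*(-9)*(-1)/11 = -73 - 1*(-81/11) = -73 + 81/11 = -722/11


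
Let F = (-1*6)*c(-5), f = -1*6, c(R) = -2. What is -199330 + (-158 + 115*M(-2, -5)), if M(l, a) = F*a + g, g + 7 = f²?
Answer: -203053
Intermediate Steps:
f = -6
F = 12 (F = -1*6*(-2) = -6*(-2) = 12)
g = 29 (g = -7 + (-6)² = -7 + 36 = 29)
M(l, a) = 29 + 12*a (M(l, a) = 12*a + 29 = 29 + 12*a)
-199330 + (-158 + 115*M(-2, -5)) = -199330 + (-158 + 115*(29 + 12*(-5))) = -199330 + (-158 + 115*(29 - 60)) = -199330 + (-158 + 115*(-31)) = -199330 + (-158 - 3565) = -199330 - 3723 = -203053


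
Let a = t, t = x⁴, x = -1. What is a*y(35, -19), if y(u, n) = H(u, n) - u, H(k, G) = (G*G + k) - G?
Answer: 380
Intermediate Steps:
H(k, G) = k + G² - G (H(k, G) = (G² + k) - G = (k + G²) - G = k + G² - G)
t = 1 (t = (-1)⁴ = 1)
a = 1
y(u, n) = n² - n (y(u, n) = (u + n² - n) - u = n² - n)
a*y(35, -19) = 1*(-19*(-1 - 19)) = 1*(-19*(-20)) = 1*380 = 380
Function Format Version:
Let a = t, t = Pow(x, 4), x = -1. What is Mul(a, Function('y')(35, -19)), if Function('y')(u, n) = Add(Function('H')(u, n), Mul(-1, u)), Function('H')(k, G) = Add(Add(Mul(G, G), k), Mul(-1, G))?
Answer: 380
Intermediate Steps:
Function('H')(k, G) = Add(k, Pow(G, 2), Mul(-1, G)) (Function('H')(k, G) = Add(Add(Pow(G, 2), k), Mul(-1, G)) = Add(Add(k, Pow(G, 2)), Mul(-1, G)) = Add(k, Pow(G, 2), Mul(-1, G)))
t = 1 (t = Pow(-1, 4) = 1)
a = 1
Function('y')(u, n) = Add(Pow(n, 2), Mul(-1, n)) (Function('y')(u, n) = Add(Add(u, Pow(n, 2), Mul(-1, n)), Mul(-1, u)) = Add(Pow(n, 2), Mul(-1, n)))
Mul(a, Function('y')(35, -19)) = Mul(1, Mul(-19, Add(-1, -19))) = Mul(1, Mul(-19, -20)) = Mul(1, 380) = 380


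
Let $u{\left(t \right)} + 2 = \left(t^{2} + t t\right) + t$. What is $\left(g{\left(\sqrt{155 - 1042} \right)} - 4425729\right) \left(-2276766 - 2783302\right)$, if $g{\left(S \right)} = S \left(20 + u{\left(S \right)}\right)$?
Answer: $22398977969888 + 8885479408 i \sqrt{887} \approx 2.2399 \cdot 10^{13} + 2.6463 \cdot 10^{11} i$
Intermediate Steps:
$u{\left(t \right)} = -2 + t + 2 t^{2}$ ($u{\left(t \right)} = -2 + \left(\left(t^{2} + t t\right) + t\right) = -2 + \left(\left(t^{2} + t^{2}\right) + t\right) = -2 + \left(2 t^{2} + t\right) = -2 + \left(t + 2 t^{2}\right) = -2 + t + 2 t^{2}$)
$g{\left(S \right)} = S \left(18 + S + 2 S^{2}\right)$ ($g{\left(S \right)} = S \left(20 + \left(-2 + S + 2 S^{2}\right)\right) = S \left(18 + S + 2 S^{2}\right)$)
$\left(g{\left(\sqrt{155 - 1042} \right)} - 4425729\right) \left(-2276766 - 2783302\right) = \left(\sqrt{155 - 1042} \left(18 + \sqrt{155 - 1042} + 2 \left(\sqrt{155 - 1042}\right)^{2}\right) - 4425729\right) \left(-2276766 - 2783302\right) = \left(\sqrt{-887} \left(18 + \sqrt{-887} + 2 \left(\sqrt{-887}\right)^{2}\right) - 4425729\right) \left(-5060068\right) = \left(i \sqrt{887} \left(18 + i \sqrt{887} + 2 \left(i \sqrt{887}\right)^{2}\right) - 4425729\right) \left(-5060068\right) = \left(i \sqrt{887} \left(18 + i \sqrt{887} + 2 \left(-887\right)\right) - 4425729\right) \left(-5060068\right) = \left(i \sqrt{887} \left(18 + i \sqrt{887} - 1774\right) - 4425729\right) \left(-5060068\right) = \left(i \sqrt{887} \left(-1756 + i \sqrt{887}\right) - 4425729\right) \left(-5060068\right) = \left(-4425729 + i \sqrt{887} \left(-1756 + i \sqrt{887}\right)\right) \left(-5060068\right) = 22394489689572 - 5060068 i \sqrt{887} \left(-1756 + i \sqrt{887}\right)$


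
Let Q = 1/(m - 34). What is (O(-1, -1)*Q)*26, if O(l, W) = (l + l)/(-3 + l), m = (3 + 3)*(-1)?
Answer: -13/40 ≈ -0.32500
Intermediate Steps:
m = -6 (m = 6*(-1) = -6)
Q = -1/40 (Q = 1/(-6 - 34) = 1/(-40) = -1/40 ≈ -0.025000)
O(l, W) = 2*l/(-3 + l) (O(l, W) = (2*l)/(-3 + l) = 2*l/(-3 + l))
(O(-1, -1)*Q)*26 = ((2*(-1)/(-3 - 1))*(-1/40))*26 = ((2*(-1)/(-4))*(-1/40))*26 = ((2*(-1)*(-1/4))*(-1/40))*26 = ((1/2)*(-1/40))*26 = -1/80*26 = -13/40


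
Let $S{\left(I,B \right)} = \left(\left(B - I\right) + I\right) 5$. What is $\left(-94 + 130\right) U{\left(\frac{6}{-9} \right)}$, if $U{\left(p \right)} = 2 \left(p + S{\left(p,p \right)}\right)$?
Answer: $-288$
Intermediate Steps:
$S{\left(I,B \right)} = 5 B$ ($S{\left(I,B \right)} = B 5 = 5 B$)
$U{\left(p \right)} = 12 p$ ($U{\left(p \right)} = 2 \left(p + 5 p\right) = 2 \cdot 6 p = 12 p$)
$\left(-94 + 130\right) U{\left(\frac{6}{-9} \right)} = \left(-94 + 130\right) 12 \frac{6}{-9} = 36 \cdot 12 \cdot 6 \left(- \frac{1}{9}\right) = 36 \cdot 12 \left(- \frac{2}{3}\right) = 36 \left(-8\right) = -288$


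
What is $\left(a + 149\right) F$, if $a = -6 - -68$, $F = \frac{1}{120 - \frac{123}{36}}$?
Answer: $\frac{2532}{1399} \approx 1.8099$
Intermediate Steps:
$F = \frac{12}{1399}$ ($F = \frac{1}{120 - \frac{41}{12}} = \frac{1}{\frac{1399}{12}} = \frac{12}{1399} \approx 0.0085776$)
$a = 62$ ($a = -6 + 68 = 62$)
$\left(a + 149\right) F = \left(62 + 149\right) \frac{12}{1399} = 211 \cdot \frac{12}{1399} = \frac{2532}{1399}$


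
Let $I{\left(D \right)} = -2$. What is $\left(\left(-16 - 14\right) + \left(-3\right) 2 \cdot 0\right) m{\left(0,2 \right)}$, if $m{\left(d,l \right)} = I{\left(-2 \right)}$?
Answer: $60$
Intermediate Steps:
$m{\left(d,l \right)} = -2$
$\left(\left(-16 - 14\right) + \left(-3\right) 2 \cdot 0\right) m{\left(0,2 \right)} = \left(\left(-16 - 14\right) + \left(-3\right) 2 \cdot 0\right) \left(-2\right) = \left(-30 - 0\right) \left(-2\right) = \left(-30 + 0\right) \left(-2\right) = \left(-30\right) \left(-2\right) = 60$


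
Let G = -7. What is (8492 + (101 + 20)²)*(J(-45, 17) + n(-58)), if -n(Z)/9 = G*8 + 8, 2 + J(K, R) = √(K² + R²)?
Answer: 9947190 + 23133*√2314 ≈ 1.1060e+7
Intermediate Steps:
J(K, R) = -2 + √(K² + R²)
n(Z) = 432 (n(Z) = -9*(-7*8 + 8) = -9*(-56 + 8) = -9*(-48) = 432)
(8492 + (101 + 20)²)*(J(-45, 17) + n(-58)) = (8492 + (101 + 20)²)*((-2 + √((-45)² + 17²)) + 432) = (8492 + 121²)*((-2 + √(2025 + 289)) + 432) = (8492 + 14641)*((-2 + √2314) + 432) = 23133*(430 + √2314) = 9947190 + 23133*√2314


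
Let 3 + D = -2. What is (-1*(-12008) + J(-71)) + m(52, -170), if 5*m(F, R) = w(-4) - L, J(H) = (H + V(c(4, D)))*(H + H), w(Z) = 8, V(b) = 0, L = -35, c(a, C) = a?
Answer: 110493/5 ≈ 22099.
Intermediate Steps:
D = -5 (D = -3 - 2 = -5)
J(H) = 2*H² (J(H) = (H + 0)*(H + H) = H*(2*H) = 2*H²)
m(F, R) = 43/5 (m(F, R) = (8 - 1*(-35))/5 = (8 + 35)/5 = (⅕)*43 = 43/5)
(-1*(-12008) + J(-71)) + m(52, -170) = (-1*(-12008) + 2*(-71)²) + 43/5 = (12008 + 2*5041) + 43/5 = (12008 + 10082) + 43/5 = 22090 + 43/5 = 110493/5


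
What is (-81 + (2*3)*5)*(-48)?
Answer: 2448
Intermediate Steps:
(-81 + (2*3)*5)*(-48) = (-81 + 6*5)*(-48) = (-81 + 30)*(-48) = -51*(-48) = 2448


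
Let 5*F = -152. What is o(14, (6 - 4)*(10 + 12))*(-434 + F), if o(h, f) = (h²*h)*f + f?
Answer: -56090232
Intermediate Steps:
F = -152/5 (F = (⅕)*(-152) = -152/5 ≈ -30.400)
o(h, f) = f + f*h³ (o(h, f) = h³*f + f = f*h³ + f = f + f*h³)
o(14, (6 - 4)*(10 + 12))*(-434 + F) = (((6 - 4)*(10 + 12))*(1 + 14³))*(-434 - 152/5) = ((2*22)*(1 + 2744))*(-2322/5) = (44*2745)*(-2322/5) = 120780*(-2322/5) = -56090232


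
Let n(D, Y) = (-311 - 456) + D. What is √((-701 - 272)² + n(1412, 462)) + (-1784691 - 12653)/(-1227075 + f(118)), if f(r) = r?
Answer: 1797344/1226957 + √947374 ≈ 974.80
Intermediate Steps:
n(D, Y) = -767 + D
√((-701 - 272)² + n(1412, 462)) + (-1784691 - 12653)/(-1227075 + f(118)) = √((-701 - 272)² + (-767 + 1412)) + (-1784691 - 12653)/(-1227075 + 118) = √((-973)² + 645) - 1797344/(-1226957) = √(946729 + 645) - 1797344*(-1/1226957) = √947374 + 1797344/1226957 = 1797344/1226957 + √947374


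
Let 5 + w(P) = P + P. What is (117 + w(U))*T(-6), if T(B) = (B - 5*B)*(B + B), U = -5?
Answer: -29376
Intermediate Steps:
T(B) = -8*B² (T(B) = (-4*B)*(2*B) = -8*B²)
w(P) = -5 + 2*P (w(P) = -5 + (P + P) = -5 + 2*P)
(117 + w(U))*T(-6) = (117 + (-5 + 2*(-5)))*(-8*(-6)²) = (117 + (-5 - 10))*(-8*36) = (117 - 15)*(-288) = 102*(-288) = -29376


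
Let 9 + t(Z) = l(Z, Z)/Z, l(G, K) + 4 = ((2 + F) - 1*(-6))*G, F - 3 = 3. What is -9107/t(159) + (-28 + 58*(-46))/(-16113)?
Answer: -3332814419/1820769 ≈ -1830.4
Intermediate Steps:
F = 6 (F = 3 + 3 = 6)
l(G, K) = -4 + 14*G (l(G, K) = -4 + ((2 + 6) - 1*(-6))*G = -4 + (8 + 6)*G = -4 + 14*G)
t(Z) = -9 + (-4 + 14*Z)/Z
-9107/t(159) + (-28 + 58*(-46))/(-16113) = -9107/(5 - 4/159) + (-28 + 58*(-46))/(-16113) = -9107/(5 - 4*1/159) + (-28 - 2668)*(-1/16113) = -9107/(5 - 4/159) - 2696*(-1/16113) = -9107/791/159 + 2696/16113 = -9107*159/791 + 2696/16113 = -206859/113 + 2696/16113 = -3332814419/1820769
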